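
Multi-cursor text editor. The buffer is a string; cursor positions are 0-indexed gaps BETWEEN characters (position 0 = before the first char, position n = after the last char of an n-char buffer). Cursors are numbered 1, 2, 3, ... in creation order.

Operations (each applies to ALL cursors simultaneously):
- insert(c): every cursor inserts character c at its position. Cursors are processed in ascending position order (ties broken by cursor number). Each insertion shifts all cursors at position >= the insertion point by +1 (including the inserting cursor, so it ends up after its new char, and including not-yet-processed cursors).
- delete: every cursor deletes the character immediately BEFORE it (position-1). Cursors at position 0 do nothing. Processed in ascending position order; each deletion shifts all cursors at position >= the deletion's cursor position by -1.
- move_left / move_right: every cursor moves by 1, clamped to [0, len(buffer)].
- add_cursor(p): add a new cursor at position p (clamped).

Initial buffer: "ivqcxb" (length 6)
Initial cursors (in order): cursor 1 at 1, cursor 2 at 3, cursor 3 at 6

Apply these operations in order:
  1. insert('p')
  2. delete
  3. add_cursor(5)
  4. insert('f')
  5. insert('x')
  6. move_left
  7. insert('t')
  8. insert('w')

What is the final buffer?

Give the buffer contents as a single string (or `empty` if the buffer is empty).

After op 1 (insert('p')): buffer="ipvqpcxbp" (len 9), cursors c1@2 c2@5 c3@9, authorship .1..2...3
After op 2 (delete): buffer="ivqcxb" (len 6), cursors c1@1 c2@3 c3@6, authorship ......
After op 3 (add_cursor(5)): buffer="ivqcxb" (len 6), cursors c1@1 c2@3 c4@5 c3@6, authorship ......
After op 4 (insert('f')): buffer="ifvqfcxfbf" (len 10), cursors c1@2 c2@5 c4@8 c3@10, authorship .1..2..4.3
After op 5 (insert('x')): buffer="ifxvqfxcxfxbfx" (len 14), cursors c1@3 c2@7 c4@11 c3@14, authorship .11..22..44.33
After op 6 (move_left): buffer="ifxvqfxcxfxbfx" (len 14), cursors c1@2 c2@6 c4@10 c3@13, authorship .11..22..44.33
After op 7 (insert('t')): buffer="iftxvqftxcxftxbftx" (len 18), cursors c1@3 c2@8 c4@13 c3@17, authorship .111..222..444.333
After op 8 (insert('w')): buffer="iftwxvqftwxcxftwxbftwx" (len 22), cursors c1@4 c2@10 c4@16 c3@21, authorship .1111..2222..4444.3333

Answer: iftwxvqftwxcxftwxbftwx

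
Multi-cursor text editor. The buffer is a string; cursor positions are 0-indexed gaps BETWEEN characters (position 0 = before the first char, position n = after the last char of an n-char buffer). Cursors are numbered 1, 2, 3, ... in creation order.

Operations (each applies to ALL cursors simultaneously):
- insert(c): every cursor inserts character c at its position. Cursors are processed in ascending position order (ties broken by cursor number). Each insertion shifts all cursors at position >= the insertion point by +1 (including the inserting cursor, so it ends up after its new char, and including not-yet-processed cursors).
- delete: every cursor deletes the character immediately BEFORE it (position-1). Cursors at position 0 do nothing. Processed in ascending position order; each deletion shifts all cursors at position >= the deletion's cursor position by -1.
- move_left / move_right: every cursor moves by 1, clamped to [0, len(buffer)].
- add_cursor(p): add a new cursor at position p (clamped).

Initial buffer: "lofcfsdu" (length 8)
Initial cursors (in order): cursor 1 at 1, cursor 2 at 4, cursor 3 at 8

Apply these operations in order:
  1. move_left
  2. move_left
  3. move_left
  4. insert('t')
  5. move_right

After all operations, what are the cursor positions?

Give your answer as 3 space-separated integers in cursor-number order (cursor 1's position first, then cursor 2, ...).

After op 1 (move_left): buffer="lofcfsdu" (len 8), cursors c1@0 c2@3 c3@7, authorship ........
After op 2 (move_left): buffer="lofcfsdu" (len 8), cursors c1@0 c2@2 c3@6, authorship ........
After op 3 (move_left): buffer="lofcfsdu" (len 8), cursors c1@0 c2@1 c3@5, authorship ........
After op 4 (insert('t')): buffer="tltofcftsdu" (len 11), cursors c1@1 c2@3 c3@8, authorship 1.2....3...
After op 5 (move_right): buffer="tltofcftsdu" (len 11), cursors c1@2 c2@4 c3@9, authorship 1.2....3...

Answer: 2 4 9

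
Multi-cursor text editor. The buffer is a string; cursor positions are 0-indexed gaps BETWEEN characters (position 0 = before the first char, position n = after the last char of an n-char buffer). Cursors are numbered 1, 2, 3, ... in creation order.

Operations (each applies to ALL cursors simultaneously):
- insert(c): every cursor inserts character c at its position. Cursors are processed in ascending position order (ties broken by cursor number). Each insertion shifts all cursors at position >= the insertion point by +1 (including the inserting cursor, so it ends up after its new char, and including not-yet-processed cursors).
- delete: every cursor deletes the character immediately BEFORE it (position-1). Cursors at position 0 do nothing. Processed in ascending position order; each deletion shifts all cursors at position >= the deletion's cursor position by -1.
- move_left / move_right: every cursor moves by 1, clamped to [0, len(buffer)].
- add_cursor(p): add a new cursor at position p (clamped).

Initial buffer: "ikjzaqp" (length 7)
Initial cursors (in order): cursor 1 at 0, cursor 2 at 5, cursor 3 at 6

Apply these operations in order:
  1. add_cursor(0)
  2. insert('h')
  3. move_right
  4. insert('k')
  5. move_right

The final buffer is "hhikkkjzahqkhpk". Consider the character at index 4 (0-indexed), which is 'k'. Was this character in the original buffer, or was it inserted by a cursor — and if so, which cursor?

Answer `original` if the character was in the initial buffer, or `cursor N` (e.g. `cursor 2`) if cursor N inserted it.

After op 1 (add_cursor(0)): buffer="ikjzaqp" (len 7), cursors c1@0 c4@0 c2@5 c3@6, authorship .......
After op 2 (insert('h')): buffer="hhikjzahqhp" (len 11), cursors c1@2 c4@2 c2@8 c3@10, authorship 14.....2.3.
After op 3 (move_right): buffer="hhikjzahqhp" (len 11), cursors c1@3 c4@3 c2@9 c3@11, authorship 14.....2.3.
After op 4 (insert('k')): buffer="hhikkkjzahqkhpk" (len 15), cursors c1@5 c4@5 c2@12 c3@15, authorship 14.14....2.23.3
After op 5 (move_right): buffer="hhikkkjzahqkhpk" (len 15), cursors c1@6 c4@6 c2@13 c3@15, authorship 14.14....2.23.3
Authorship (.=original, N=cursor N): 1 4 . 1 4 . . . . 2 . 2 3 . 3
Index 4: author = 4

Answer: cursor 4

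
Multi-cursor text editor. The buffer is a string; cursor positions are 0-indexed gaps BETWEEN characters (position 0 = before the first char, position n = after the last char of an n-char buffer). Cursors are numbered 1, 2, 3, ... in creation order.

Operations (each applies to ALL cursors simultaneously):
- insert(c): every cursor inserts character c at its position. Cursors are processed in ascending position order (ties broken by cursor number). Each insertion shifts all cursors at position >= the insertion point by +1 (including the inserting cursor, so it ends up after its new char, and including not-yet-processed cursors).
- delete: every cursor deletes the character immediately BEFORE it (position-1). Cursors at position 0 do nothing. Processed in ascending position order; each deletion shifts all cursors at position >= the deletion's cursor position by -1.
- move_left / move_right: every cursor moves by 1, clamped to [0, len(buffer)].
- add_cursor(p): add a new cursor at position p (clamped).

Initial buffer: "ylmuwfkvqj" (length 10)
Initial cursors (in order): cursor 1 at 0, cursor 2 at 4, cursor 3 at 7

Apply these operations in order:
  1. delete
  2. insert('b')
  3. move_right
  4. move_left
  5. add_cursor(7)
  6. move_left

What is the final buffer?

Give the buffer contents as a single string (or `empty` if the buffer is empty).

After op 1 (delete): buffer="ylmwfvqj" (len 8), cursors c1@0 c2@3 c3@5, authorship ........
After op 2 (insert('b')): buffer="bylmbwfbvqj" (len 11), cursors c1@1 c2@5 c3@8, authorship 1...2..3...
After op 3 (move_right): buffer="bylmbwfbvqj" (len 11), cursors c1@2 c2@6 c3@9, authorship 1...2..3...
After op 4 (move_left): buffer="bylmbwfbvqj" (len 11), cursors c1@1 c2@5 c3@8, authorship 1...2..3...
After op 5 (add_cursor(7)): buffer="bylmbwfbvqj" (len 11), cursors c1@1 c2@5 c4@7 c3@8, authorship 1...2..3...
After op 6 (move_left): buffer="bylmbwfbvqj" (len 11), cursors c1@0 c2@4 c4@6 c3@7, authorship 1...2..3...

Answer: bylmbwfbvqj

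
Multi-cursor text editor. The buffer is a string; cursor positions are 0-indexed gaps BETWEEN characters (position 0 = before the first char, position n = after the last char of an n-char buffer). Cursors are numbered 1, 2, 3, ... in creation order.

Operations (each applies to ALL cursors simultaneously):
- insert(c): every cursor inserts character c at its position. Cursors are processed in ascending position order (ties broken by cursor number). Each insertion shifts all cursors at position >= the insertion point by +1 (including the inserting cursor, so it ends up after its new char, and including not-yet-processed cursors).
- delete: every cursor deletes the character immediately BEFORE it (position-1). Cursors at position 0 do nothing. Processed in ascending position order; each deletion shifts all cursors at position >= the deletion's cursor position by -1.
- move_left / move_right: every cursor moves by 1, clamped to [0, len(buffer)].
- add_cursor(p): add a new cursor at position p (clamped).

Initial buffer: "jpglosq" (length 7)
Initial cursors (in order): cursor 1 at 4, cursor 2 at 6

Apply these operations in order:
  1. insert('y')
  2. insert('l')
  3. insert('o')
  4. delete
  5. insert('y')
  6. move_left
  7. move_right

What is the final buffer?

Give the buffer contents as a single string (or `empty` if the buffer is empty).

Answer: jpglylyosylyq

Derivation:
After op 1 (insert('y')): buffer="jpglyosyq" (len 9), cursors c1@5 c2@8, authorship ....1..2.
After op 2 (insert('l')): buffer="jpglylosylq" (len 11), cursors c1@6 c2@10, authorship ....11..22.
After op 3 (insert('o')): buffer="jpglyloosyloq" (len 13), cursors c1@7 c2@12, authorship ....111..222.
After op 4 (delete): buffer="jpglylosylq" (len 11), cursors c1@6 c2@10, authorship ....11..22.
After op 5 (insert('y')): buffer="jpglylyosylyq" (len 13), cursors c1@7 c2@12, authorship ....111..222.
After op 6 (move_left): buffer="jpglylyosylyq" (len 13), cursors c1@6 c2@11, authorship ....111..222.
After op 7 (move_right): buffer="jpglylyosylyq" (len 13), cursors c1@7 c2@12, authorship ....111..222.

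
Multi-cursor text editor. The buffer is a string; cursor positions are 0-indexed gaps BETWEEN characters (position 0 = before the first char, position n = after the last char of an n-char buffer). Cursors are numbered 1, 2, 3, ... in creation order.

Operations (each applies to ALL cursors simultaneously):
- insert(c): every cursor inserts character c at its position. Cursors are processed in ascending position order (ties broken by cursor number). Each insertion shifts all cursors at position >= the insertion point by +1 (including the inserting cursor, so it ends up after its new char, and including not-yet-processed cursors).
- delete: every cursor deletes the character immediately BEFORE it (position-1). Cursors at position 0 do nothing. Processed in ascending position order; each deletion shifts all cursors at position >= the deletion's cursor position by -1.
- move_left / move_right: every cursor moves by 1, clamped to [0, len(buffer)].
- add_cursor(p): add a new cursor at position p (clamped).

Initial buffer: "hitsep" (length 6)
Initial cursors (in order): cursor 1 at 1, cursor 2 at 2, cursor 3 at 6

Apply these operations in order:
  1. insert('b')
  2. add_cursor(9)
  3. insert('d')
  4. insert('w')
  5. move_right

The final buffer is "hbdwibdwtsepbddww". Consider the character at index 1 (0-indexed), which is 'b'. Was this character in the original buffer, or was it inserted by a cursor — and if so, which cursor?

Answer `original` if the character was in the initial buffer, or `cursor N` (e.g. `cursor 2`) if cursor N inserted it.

After op 1 (insert('b')): buffer="hbibtsepb" (len 9), cursors c1@2 c2@4 c3@9, authorship .1.2....3
After op 2 (add_cursor(9)): buffer="hbibtsepb" (len 9), cursors c1@2 c2@4 c3@9 c4@9, authorship .1.2....3
After op 3 (insert('d')): buffer="hbdibdtsepbdd" (len 13), cursors c1@3 c2@6 c3@13 c4@13, authorship .11.22....334
After op 4 (insert('w')): buffer="hbdwibdwtsepbddww" (len 17), cursors c1@4 c2@8 c3@17 c4@17, authorship .111.222....33434
After op 5 (move_right): buffer="hbdwibdwtsepbddww" (len 17), cursors c1@5 c2@9 c3@17 c4@17, authorship .111.222....33434
Authorship (.=original, N=cursor N): . 1 1 1 . 2 2 2 . . . . 3 3 4 3 4
Index 1: author = 1

Answer: cursor 1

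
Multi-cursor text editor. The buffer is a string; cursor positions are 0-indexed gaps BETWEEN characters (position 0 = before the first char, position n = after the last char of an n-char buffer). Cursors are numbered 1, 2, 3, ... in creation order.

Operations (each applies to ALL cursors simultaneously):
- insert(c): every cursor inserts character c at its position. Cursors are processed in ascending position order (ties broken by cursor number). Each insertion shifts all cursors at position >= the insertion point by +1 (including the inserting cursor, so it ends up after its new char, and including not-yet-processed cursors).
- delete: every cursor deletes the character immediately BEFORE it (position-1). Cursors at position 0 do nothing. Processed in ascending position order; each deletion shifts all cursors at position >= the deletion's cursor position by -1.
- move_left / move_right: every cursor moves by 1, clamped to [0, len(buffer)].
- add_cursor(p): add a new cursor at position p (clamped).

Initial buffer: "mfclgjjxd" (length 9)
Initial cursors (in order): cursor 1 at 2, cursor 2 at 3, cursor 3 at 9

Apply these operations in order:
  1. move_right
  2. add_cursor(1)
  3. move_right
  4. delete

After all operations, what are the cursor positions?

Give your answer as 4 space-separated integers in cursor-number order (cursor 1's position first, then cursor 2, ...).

Answer: 2 2 5 1

Derivation:
After op 1 (move_right): buffer="mfclgjjxd" (len 9), cursors c1@3 c2@4 c3@9, authorship .........
After op 2 (add_cursor(1)): buffer="mfclgjjxd" (len 9), cursors c4@1 c1@3 c2@4 c3@9, authorship .........
After op 3 (move_right): buffer="mfclgjjxd" (len 9), cursors c4@2 c1@4 c2@5 c3@9, authorship .........
After op 4 (delete): buffer="mcjjx" (len 5), cursors c4@1 c1@2 c2@2 c3@5, authorship .....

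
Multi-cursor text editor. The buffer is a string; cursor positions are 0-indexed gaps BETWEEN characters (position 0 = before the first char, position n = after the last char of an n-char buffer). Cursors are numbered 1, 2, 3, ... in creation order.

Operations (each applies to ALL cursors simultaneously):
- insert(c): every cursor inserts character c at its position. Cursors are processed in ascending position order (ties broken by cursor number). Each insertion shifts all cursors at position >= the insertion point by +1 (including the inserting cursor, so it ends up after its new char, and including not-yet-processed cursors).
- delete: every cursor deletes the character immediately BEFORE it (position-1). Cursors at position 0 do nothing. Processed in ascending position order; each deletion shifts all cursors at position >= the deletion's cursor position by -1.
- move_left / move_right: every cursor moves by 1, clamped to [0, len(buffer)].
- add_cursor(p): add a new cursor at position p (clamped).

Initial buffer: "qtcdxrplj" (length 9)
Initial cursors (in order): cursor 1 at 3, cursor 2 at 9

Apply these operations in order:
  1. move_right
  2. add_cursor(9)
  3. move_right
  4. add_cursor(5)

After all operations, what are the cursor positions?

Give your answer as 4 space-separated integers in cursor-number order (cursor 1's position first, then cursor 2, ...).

Answer: 5 9 9 5

Derivation:
After op 1 (move_right): buffer="qtcdxrplj" (len 9), cursors c1@4 c2@9, authorship .........
After op 2 (add_cursor(9)): buffer="qtcdxrplj" (len 9), cursors c1@4 c2@9 c3@9, authorship .........
After op 3 (move_right): buffer="qtcdxrplj" (len 9), cursors c1@5 c2@9 c3@9, authorship .........
After op 4 (add_cursor(5)): buffer="qtcdxrplj" (len 9), cursors c1@5 c4@5 c2@9 c3@9, authorship .........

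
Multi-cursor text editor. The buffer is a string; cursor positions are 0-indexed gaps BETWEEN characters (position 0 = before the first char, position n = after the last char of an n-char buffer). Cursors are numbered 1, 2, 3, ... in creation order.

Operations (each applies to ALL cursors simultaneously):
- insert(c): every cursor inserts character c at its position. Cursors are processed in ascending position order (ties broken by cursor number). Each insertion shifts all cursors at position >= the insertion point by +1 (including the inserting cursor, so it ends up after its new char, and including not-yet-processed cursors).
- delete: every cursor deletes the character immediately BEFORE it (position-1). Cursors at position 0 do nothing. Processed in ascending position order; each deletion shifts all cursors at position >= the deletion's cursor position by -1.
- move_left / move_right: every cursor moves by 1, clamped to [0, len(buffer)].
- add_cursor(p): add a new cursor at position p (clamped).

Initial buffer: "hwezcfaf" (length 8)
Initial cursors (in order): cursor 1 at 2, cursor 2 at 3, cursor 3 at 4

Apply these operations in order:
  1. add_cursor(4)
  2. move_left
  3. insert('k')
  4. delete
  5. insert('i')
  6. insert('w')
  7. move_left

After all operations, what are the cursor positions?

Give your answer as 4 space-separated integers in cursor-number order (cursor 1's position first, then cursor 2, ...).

Answer: 2 5 10 10

Derivation:
After op 1 (add_cursor(4)): buffer="hwezcfaf" (len 8), cursors c1@2 c2@3 c3@4 c4@4, authorship ........
After op 2 (move_left): buffer="hwezcfaf" (len 8), cursors c1@1 c2@2 c3@3 c4@3, authorship ........
After op 3 (insert('k')): buffer="hkwkekkzcfaf" (len 12), cursors c1@2 c2@4 c3@7 c4@7, authorship .1.2.34.....
After op 4 (delete): buffer="hwezcfaf" (len 8), cursors c1@1 c2@2 c3@3 c4@3, authorship ........
After op 5 (insert('i')): buffer="hiwieiizcfaf" (len 12), cursors c1@2 c2@4 c3@7 c4@7, authorship .1.2.34.....
After op 6 (insert('w')): buffer="hiwwiweiiwwzcfaf" (len 16), cursors c1@3 c2@6 c3@11 c4@11, authorship .11.22.3434.....
After op 7 (move_left): buffer="hiwwiweiiwwzcfaf" (len 16), cursors c1@2 c2@5 c3@10 c4@10, authorship .11.22.3434.....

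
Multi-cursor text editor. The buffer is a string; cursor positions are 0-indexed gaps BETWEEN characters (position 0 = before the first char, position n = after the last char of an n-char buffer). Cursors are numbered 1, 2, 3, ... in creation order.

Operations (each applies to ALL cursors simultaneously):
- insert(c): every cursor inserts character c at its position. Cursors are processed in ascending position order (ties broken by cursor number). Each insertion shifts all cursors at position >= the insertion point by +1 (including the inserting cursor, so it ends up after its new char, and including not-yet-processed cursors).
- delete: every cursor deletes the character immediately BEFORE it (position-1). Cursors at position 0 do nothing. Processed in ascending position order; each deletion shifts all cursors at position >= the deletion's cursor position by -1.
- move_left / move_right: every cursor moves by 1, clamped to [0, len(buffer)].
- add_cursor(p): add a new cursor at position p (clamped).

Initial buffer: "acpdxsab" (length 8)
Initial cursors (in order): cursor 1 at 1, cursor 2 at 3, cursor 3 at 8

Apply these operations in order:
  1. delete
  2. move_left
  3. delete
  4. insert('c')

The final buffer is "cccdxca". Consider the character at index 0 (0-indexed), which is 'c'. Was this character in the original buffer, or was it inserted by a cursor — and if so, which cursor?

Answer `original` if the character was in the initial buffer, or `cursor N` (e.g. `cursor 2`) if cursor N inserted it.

After op 1 (delete): buffer="cdxsa" (len 5), cursors c1@0 c2@1 c3@5, authorship .....
After op 2 (move_left): buffer="cdxsa" (len 5), cursors c1@0 c2@0 c3@4, authorship .....
After op 3 (delete): buffer="cdxa" (len 4), cursors c1@0 c2@0 c3@3, authorship ....
After op 4 (insert('c')): buffer="cccdxca" (len 7), cursors c1@2 c2@2 c3@6, authorship 12...3.
Authorship (.=original, N=cursor N): 1 2 . . . 3 .
Index 0: author = 1

Answer: cursor 1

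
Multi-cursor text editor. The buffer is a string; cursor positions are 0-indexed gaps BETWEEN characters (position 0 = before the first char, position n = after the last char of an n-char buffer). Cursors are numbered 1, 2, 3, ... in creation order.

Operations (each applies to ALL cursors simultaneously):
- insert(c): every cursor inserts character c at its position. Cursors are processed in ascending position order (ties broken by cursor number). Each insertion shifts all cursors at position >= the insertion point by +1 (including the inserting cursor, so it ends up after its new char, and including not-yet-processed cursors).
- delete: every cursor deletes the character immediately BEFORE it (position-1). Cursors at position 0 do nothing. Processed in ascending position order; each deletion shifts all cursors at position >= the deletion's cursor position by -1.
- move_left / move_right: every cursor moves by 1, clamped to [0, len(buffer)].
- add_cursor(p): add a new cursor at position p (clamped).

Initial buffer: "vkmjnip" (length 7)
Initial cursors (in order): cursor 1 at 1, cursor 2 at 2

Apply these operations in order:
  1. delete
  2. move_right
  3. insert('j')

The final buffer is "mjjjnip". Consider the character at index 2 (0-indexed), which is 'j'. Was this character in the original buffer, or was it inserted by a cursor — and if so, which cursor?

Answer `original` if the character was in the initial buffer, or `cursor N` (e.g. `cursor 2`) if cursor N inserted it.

After op 1 (delete): buffer="mjnip" (len 5), cursors c1@0 c2@0, authorship .....
After op 2 (move_right): buffer="mjnip" (len 5), cursors c1@1 c2@1, authorship .....
After op 3 (insert('j')): buffer="mjjjnip" (len 7), cursors c1@3 c2@3, authorship .12....
Authorship (.=original, N=cursor N): . 1 2 . . . .
Index 2: author = 2

Answer: cursor 2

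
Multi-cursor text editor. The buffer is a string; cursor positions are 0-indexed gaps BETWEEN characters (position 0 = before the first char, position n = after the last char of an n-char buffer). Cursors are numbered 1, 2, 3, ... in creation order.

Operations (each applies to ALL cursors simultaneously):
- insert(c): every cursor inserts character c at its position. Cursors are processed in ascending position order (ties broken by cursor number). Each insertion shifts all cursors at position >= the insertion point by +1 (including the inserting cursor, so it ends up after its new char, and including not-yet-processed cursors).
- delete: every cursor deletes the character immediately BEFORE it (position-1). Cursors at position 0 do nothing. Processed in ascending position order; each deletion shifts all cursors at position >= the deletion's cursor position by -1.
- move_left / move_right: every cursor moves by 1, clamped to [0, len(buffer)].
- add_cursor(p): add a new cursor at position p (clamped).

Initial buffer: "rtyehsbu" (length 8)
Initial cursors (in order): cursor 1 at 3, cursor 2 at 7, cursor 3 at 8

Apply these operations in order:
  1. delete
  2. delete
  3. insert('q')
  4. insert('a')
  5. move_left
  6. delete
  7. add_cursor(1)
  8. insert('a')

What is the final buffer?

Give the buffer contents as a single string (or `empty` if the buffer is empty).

After op 1 (delete): buffer="rtehs" (len 5), cursors c1@2 c2@5 c3@5, authorship .....
After op 2 (delete): buffer="re" (len 2), cursors c1@1 c2@2 c3@2, authorship ..
After op 3 (insert('q')): buffer="rqeqq" (len 5), cursors c1@2 c2@5 c3@5, authorship .1.23
After op 4 (insert('a')): buffer="rqaeqqaa" (len 8), cursors c1@3 c2@8 c3@8, authorship .11.2323
After op 5 (move_left): buffer="rqaeqqaa" (len 8), cursors c1@2 c2@7 c3@7, authorship .11.2323
After op 6 (delete): buffer="raeqa" (len 5), cursors c1@1 c2@4 c3@4, authorship .1.23
After op 7 (add_cursor(1)): buffer="raeqa" (len 5), cursors c1@1 c4@1 c2@4 c3@4, authorship .1.23
After op 8 (insert('a')): buffer="raaaeqaaa" (len 9), cursors c1@3 c4@3 c2@8 c3@8, authorship .141.2233

Answer: raaaeqaaa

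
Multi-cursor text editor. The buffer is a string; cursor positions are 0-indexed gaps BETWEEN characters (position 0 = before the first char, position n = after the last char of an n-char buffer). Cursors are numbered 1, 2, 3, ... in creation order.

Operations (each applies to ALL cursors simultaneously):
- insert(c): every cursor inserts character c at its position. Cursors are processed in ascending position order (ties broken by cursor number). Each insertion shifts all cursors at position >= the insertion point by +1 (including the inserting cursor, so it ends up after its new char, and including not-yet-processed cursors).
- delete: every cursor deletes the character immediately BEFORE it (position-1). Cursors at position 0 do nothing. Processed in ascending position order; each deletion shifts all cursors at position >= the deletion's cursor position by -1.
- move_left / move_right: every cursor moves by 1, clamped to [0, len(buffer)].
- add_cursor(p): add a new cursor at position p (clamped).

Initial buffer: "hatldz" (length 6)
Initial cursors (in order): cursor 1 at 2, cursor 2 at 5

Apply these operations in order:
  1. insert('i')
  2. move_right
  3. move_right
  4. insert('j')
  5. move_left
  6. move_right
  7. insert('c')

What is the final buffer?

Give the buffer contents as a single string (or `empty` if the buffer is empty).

Answer: haitljcdizjc

Derivation:
After op 1 (insert('i')): buffer="haitldiz" (len 8), cursors c1@3 c2@7, authorship ..1...2.
After op 2 (move_right): buffer="haitldiz" (len 8), cursors c1@4 c2@8, authorship ..1...2.
After op 3 (move_right): buffer="haitldiz" (len 8), cursors c1@5 c2@8, authorship ..1...2.
After op 4 (insert('j')): buffer="haitljdizj" (len 10), cursors c1@6 c2@10, authorship ..1..1.2.2
After op 5 (move_left): buffer="haitljdizj" (len 10), cursors c1@5 c2@9, authorship ..1..1.2.2
After op 6 (move_right): buffer="haitljdizj" (len 10), cursors c1@6 c2@10, authorship ..1..1.2.2
After op 7 (insert('c')): buffer="haitljcdizjc" (len 12), cursors c1@7 c2@12, authorship ..1..11.2.22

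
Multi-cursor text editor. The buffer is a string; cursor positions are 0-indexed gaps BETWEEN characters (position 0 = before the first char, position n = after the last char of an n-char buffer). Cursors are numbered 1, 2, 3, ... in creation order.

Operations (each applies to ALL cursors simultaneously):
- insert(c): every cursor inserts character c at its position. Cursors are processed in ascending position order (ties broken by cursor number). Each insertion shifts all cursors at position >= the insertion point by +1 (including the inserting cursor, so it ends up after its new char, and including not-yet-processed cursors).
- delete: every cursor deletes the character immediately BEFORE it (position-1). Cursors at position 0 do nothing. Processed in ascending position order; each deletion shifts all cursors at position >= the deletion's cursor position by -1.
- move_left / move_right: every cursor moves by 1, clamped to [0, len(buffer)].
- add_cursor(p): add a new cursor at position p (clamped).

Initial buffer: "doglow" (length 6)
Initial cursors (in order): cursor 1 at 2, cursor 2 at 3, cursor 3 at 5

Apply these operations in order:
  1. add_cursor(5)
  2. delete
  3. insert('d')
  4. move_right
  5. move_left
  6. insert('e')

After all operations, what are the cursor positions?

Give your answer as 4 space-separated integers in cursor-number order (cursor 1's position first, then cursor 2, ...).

After op 1 (add_cursor(5)): buffer="doglow" (len 6), cursors c1@2 c2@3 c3@5 c4@5, authorship ......
After op 2 (delete): buffer="dw" (len 2), cursors c1@1 c2@1 c3@1 c4@1, authorship ..
After op 3 (insert('d')): buffer="dddddw" (len 6), cursors c1@5 c2@5 c3@5 c4@5, authorship .1234.
After op 4 (move_right): buffer="dddddw" (len 6), cursors c1@6 c2@6 c3@6 c4@6, authorship .1234.
After op 5 (move_left): buffer="dddddw" (len 6), cursors c1@5 c2@5 c3@5 c4@5, authorship .1234.
After op 6 (insert('e')): buffer="dddddeeeew" (len 10), cursors c1@9 c2@9 c3@9 c4@9, authorship .12341234.

Answer: 9 9 9 9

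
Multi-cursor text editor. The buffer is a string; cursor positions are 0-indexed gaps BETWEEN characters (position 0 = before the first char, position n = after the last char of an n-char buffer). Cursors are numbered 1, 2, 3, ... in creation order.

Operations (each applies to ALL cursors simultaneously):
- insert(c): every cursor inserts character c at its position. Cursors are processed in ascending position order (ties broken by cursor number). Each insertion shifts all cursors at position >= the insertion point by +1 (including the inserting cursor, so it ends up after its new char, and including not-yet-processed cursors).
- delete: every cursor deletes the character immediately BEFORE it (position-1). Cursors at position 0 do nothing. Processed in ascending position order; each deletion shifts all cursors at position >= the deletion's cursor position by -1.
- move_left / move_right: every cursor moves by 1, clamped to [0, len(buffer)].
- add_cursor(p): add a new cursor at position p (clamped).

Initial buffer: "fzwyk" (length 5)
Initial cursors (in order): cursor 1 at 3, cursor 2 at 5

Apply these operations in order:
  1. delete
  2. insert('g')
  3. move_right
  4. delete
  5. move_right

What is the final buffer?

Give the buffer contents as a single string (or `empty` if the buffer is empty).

Answer: fzg

Derivation:
After op 1 (delete): buffer="fzy" (len 3), cursors c1@2 c2@3, authorship ...
After op 2 (insert('g')): buffer="fzgyg" (len 5), cursors c1@3 c2@5, authorship ..1.2
After op 3 (move_right): buffer="fzgyg" (len 5), cursors c1@4 c2@5, authorship ..1.2
After op 4 (delete): buffer="fzg" (len 3), cursors c1@3 c2@3, authorship ..1
After op 5 (move_right): buffer="fzg" (len 3), cursors c1@3 c2@3, authorship ..1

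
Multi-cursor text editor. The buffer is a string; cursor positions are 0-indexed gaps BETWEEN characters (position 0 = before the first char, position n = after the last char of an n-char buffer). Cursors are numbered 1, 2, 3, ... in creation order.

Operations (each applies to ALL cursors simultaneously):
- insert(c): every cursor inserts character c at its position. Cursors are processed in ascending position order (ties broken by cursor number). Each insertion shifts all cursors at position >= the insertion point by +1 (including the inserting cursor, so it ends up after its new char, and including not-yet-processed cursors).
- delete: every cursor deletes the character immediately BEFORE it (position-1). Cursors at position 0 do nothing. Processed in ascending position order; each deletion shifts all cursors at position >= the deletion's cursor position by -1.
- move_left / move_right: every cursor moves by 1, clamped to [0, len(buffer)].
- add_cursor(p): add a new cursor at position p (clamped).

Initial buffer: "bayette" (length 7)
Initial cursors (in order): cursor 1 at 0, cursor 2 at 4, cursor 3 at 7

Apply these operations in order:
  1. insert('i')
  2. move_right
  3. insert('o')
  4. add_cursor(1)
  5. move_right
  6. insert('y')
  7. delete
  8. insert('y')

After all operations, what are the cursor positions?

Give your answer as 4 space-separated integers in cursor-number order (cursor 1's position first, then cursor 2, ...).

After op 1 (insert('i')): buffer="ibayeittei" (len 10), cursors c1@1 c2@6 c3@10, authorship 1....2...3
After op 2 (move_right): buffer="ibayeittei" (len 10), cursors c1@2 c2@7 c3@10, authorship 1....2...3
After op 3 (insert('o')): buffer="iboayeitoteio" (len 13), cursors c1@3 c2@9 c3@13, authorship 1.1...2.2..33
After op 4 (add_cursor(1)): buffer="iboayeitoteio" (len 13), cursors c4@1 c1@3 c2@9 c3@13, authorship 1.1...2.2..33
After op 5 (move_right): buffer="iboayeitoteio" (len 13), cursors c4@2 c1@4 c2@10 c3@13, authorship 1.1...2.2..33
After op 6 (insert('y')): buffer="ibyoayyeitotyeioy" (len 17), cursors c4@3 c1@6 c2@13 c3@17, authorship 1.41.1..2.2.2.333
After op 7 (delete): buffer="iboayeitoteio" (len 13), cursors c4@2 c1@4 c2@10 c3@13, authorship 1.1...2.2..33
After op 8 (insert('y')): buffer="ibyoayyeitotyeioy" (len 17), cursors c4@3 c1@6 c2@13 c3@17, authorship 1.41.1..2.2.2.333

Answer: 6 13 17 3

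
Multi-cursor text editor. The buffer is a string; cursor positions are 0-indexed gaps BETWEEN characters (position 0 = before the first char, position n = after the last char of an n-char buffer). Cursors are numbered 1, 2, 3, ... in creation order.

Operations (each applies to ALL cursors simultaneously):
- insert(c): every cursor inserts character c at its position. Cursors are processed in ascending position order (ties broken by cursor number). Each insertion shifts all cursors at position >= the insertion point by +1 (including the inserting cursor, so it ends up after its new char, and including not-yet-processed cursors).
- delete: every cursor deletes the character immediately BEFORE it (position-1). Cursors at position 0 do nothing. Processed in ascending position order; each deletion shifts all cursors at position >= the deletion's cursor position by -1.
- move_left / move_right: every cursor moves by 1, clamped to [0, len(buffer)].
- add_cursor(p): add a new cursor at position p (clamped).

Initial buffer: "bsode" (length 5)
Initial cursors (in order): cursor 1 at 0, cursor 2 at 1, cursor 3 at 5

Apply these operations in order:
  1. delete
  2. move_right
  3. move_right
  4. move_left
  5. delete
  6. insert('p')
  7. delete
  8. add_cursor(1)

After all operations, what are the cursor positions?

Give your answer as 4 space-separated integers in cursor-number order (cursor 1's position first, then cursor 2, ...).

Answer: 0 0 0 1

Derivation:
After op 1 (delete): buffer="sod" (len 3), cursors c1@0 c2@0 c3@3, authorship ...
After op 2 (move_right): buffer="sod" (len 3), cursors c1@1 c2@1 c3@3, authorship ...
After op 3 (move_right): buffer="sod" (len 3), cursors c1@2 c2@2 c3@3, authorship ...
After op 4 (move_left): buffer="sod" (len 3), cursors c1@1 c2@1 c3@2, authorship ...
After op 5 (delete): buffer="d" (len 1), cursors c1@0 c2@0 c3@0, authorship .
After op 6 (insert('p')): buffer="pppd" (len 4), cursors c1@3 c2@3 c3@3, authorship 123.
After op 7 (delete): buffer="d" (len 1), cursors c1@0 c2@0 c3@0, authorship .
After op 8 (add_cursor(1)): buffer="d" (len 1), cursors c1@0 c2@0 c3@0 c4@1, authorship .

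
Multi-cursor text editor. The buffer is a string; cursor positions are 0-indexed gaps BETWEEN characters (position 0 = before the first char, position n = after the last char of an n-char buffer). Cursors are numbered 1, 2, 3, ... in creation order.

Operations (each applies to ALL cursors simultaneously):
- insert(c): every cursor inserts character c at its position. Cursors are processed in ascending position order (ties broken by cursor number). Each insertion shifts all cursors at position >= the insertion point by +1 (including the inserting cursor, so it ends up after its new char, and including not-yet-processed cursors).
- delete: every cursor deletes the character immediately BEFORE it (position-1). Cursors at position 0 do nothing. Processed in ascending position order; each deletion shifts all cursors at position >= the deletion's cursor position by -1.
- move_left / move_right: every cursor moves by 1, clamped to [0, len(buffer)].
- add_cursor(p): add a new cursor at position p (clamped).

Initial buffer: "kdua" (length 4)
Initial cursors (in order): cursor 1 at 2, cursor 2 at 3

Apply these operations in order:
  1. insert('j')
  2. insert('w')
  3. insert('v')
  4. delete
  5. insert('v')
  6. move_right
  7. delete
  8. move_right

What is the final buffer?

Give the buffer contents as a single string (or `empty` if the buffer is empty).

Answer: kdjwvjwv

Derivation:
After op 1 (insert('j')): buffer="kdjuja" (len 6), cursors c1@3 c2@5, authorship ..1.2.
After op 2 (insert('w')): buffer="kdjwujwa" (len 8), cursors c1@4 c2@7, authorship ..11.22.
After op 3 (insert('v')): buffer="kdjwvujwva" (len 10), cursors c1@5 c2@9, authorship ..111.222.
After op 4 (delete): buffer="kdjwujwa" (len 8), cursors c1@4 c2@7, authorship ..11.22.
After op 5 (insert('v')): buffer="kdjwvujwva" (len 10), cursors c1@5 c2@9, authorship ..111.222.
After op 6 (move_right): buffer="kdjwvujwva" (len 10), cursors c1@6 c2@10, authorship ..111.222.
After op 7 (delete): buffer="kdjwvjwv" (len 8), cursors c1@5 c2@8, authorship ..111222
After op 8 (move_right): buffer="kdjwvjwv" (len 8), cursors c1@6 c2@8, authorship ..111222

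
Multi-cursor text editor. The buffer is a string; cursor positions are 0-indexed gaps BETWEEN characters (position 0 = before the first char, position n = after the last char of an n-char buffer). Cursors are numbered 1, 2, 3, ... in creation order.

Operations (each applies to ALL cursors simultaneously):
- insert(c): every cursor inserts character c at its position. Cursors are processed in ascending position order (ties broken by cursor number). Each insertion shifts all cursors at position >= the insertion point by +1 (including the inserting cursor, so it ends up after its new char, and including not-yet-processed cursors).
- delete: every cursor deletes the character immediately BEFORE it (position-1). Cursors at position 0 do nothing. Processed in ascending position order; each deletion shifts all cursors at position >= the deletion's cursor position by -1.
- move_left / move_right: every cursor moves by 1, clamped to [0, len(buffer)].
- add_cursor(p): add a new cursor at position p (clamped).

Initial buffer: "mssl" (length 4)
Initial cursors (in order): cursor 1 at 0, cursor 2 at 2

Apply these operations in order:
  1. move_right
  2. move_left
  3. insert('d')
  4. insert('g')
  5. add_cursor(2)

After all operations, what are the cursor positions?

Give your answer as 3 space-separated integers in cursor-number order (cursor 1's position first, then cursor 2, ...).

Answer: 2 6 2

Derivation:
After op 1 (move_right): buffer="mssl" (len 4), cursors c1@1 c2@3, authorship ....
After op 2 (move_left): buffer="mssl" (len 4), cursors c1@0 c2@2, authorship ....
After op 3 (insert('d')): buffer="dmsdsl" (len 6), cursors c1@1 c2@4, authorship 1..2..
After op 4 (insert('g')): buffer="dgmsdgsl" (len 8), cursors c1@2 c2@6, authorship 11..22..
After op 5 (add_cursor(2)): buffer="dgmsdgsl" (len 8), cursors c1@2 c3@2 c2@6, authorship 11..22..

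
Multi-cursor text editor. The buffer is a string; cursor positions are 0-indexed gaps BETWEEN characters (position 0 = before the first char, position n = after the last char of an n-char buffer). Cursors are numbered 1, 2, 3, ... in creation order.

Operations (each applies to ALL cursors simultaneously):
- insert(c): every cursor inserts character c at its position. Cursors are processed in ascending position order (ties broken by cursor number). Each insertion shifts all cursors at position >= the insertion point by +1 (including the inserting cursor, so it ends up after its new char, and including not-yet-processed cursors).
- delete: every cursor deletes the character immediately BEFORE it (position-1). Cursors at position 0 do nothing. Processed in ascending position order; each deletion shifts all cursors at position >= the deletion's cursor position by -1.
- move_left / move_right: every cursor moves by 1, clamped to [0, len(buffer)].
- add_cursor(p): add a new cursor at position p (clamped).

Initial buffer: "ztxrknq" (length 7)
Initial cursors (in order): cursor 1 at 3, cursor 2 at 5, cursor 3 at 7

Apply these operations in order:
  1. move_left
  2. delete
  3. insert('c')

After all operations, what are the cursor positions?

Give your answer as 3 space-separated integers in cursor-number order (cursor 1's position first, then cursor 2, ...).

After op 1 (move_left): buffer="ztxrknq" (len 7), cursors c1@2 c2@4 c3@6, authorship .......
After op 2 (delete): buffer="zxkq" (len 4), cursors c1@1 c2@2 c3@3, authorship ....
After op 3 (insert('c')): buffer="zcxckcq" (len 7), cursors c1@2 c2@4 c3@6, authorship .1.2.3.

Answer: 2 4 6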